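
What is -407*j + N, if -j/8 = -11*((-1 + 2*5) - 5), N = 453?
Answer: -142811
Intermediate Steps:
j = 352 (j = -(-88)*((-1 + 2*5) - 5) = -(-88)*((-1 + 10) - 5) = -(-88)*(9 - 5) = -(-88)*4 = -8*(-44) = 352)
-407*j + N = -407*352 + 453 = -143264 + 453 = -142811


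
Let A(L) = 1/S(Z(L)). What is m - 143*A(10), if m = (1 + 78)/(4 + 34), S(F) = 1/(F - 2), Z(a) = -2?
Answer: 21815/38 ≈ 574.08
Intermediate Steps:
S(F) = 1/(-2 + F)
A(L) = -4 (A(L) = 1/(1/(-2 - 2)) = 1/(1/(-4)) = 1/(-¼) = -4)
m = 79/38 ≈ 2.0789
m - 143*A(10) = 79/38 - 143*(-4) = 79/38 + 572 = 21815/38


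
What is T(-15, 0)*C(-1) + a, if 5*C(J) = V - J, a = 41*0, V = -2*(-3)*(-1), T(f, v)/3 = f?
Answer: 45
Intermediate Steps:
T(f, v) = 3*f
V = -6 (V = 6*(-1) = -6)
a = 0
C(J) = -6/5 - J/5 (C(J) = (-6 - J)/5 = -6/5 - J/5)
T(-15, 0)*C(-1) + a = (3*(-15))*(-6/5 - ⅕*(-1)) + 0 = -45*(-6/5 + ⅕) + 0 = -45*(-1) + 0 = 45 + 0 = 45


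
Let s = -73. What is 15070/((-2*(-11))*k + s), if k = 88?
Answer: 15070/1863 ≈ 8.0891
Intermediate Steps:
15070/((-2*(-11))*k + s) = 15070/(-2*(-11)*88 - 73) = 15070/(22*88 - 73) = 15070/(1936 - 73) = 15070/1863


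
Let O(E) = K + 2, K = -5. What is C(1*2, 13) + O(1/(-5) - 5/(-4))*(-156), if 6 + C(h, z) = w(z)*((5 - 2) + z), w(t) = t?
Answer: 670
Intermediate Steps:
C(h, z) = -6 + z*(3 + z) (C(h, z) = -6 + z*((5 - 2) + z) = -6 + z*(3 + z))
O(E) = -3 (O(E) = -5 + 2 = -3)
C(1*2, 13) + O(1/(-5) - 5/(-4))*(-156) = (-6 + 13² + 3*13) - 3*(-156) = (-6 + 169 + 39) + 468 = 202 + 468 = 670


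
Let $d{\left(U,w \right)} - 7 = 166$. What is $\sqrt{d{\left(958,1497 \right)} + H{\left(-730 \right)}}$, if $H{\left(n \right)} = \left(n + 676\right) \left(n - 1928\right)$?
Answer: $\sqrt{143705} \approx 379.08$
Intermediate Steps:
$H{\left(n \right)} = \left(-1928 + n\right) \left(676 + n\right)$ ($H{\left(n \right)} = \left(676 + n\right) \left(-1928 + n\right) = \left(-1928 + n\right) \left(676 + n\right)$)
$d{\left(U,w \right)} = 173$ ($d{\left(U,w \right)} = 7 + 166 = 173$)
$\sqrt{d{\left(958,1497 \right)} + H{\left(-730 \right)}} = \sqrt{173 - \left(389368 - 532900\right)} = \sqrt{173 + \left(-1303328 + 532900 + 913960\right)} = \sqrt{173 + 143532} = \sqrt{143705}$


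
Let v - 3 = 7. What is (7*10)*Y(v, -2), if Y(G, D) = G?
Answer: 700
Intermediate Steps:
v = 10 (v = 3 + 7 = 10)
(7*10)*Y(v, -2) = (7*10)*10 = 70*10 = 700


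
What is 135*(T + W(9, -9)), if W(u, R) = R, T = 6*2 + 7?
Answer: 1350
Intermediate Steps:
T = 19 (T = 12 + 7 = 19)
135*(T + W(9, -9)) = 135*(19 - 9) = 135*10 = 1350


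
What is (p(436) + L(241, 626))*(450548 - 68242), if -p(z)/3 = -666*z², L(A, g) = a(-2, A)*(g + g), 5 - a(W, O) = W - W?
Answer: 145206726304808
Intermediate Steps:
a(W, O) = 5 (a(W, O) = 5 - (W - W) = 5 - 1*0 = 5 + 0 = 5)
L(A, g) = 10*g (L(A, g) = 5*(g + g) = 5*(2*g) = 10*g)
p(z) = 1998*z² (p(z) = -(-1998)*z² = 1998*z²)
(p(436) + L(241, 626))*(450548 - 68242) = (1998*436² + 10*626)*(450548 - 68242) = (1998*190096 + 6260)*382306 = (379811808 + 6260)*382306 = 379818068*382306 = 145206726304808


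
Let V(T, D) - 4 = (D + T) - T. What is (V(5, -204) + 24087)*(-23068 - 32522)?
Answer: -1327878330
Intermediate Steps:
V(T, D) = 4 + D (V(T, D) = 4 + ((D + T) - T) = 4 + D)
(V(5, -204) + 24087)*(-23068 - 32522) = ((4 - 204) + 24087)*(-23068 - 32522) = (-200 + 24087)*(-55590) = 23887*(-55590) = -1327878330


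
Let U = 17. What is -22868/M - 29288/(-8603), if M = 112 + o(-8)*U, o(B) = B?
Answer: 7051297/7374 ≈ 956.24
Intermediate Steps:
M = -24 (M = 112 - 8*17 = 112 - 136 = -24)
-22868/M - 29288/(-8603) = -22868/(-24) - 29288/(-8603) = -22868*(-1/24) - 29288*(-1/8603) = 5717/6 + 4184/1229 = 7051297/7374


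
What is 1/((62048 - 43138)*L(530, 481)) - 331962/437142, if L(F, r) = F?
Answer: -554503719243/730194711100 ≈ -0.75939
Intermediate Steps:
1/((62048 - 43138)*L(530, 481)) - 331962/437142 = 1/((62048 - 43138)*530) - 331962/437142 = (1/530)/18910 - 331962*1/437142 = (1/18910)*(1/530) - 55327/72857 = 1/10022300 - 55327/72857 = -554503719243/730194711100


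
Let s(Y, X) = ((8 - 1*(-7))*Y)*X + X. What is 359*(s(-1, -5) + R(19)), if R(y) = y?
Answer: 31951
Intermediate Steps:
s(Y, X) = X + 15*X*Y (s(Y, X) = ((8 + 7)*Y)*X + X = (15*Y)*X + X = 15*X*Y + X = X + 15*X*Y)
359*(s(-1, -5) + R(19)) = 359*(-5*(1 + 15*(-1)) + 19) = 359*(-5*(1 - 15) + 19) = 359*(-5*(-14) + 19) = 359*(70 + 19) = 359*89 = 31951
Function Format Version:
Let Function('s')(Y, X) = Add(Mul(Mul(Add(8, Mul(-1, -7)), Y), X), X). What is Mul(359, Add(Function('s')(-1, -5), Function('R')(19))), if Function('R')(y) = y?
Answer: 31951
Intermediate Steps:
Function('s')(Y, X) = Add(X, Mul(15, X, Y)) (Function('s')(Y, X) = Add(Mul(Mul(Add(8, 7), Y), X), X) = Add(Mul(Mul(15, Y), X), X) = Add(Mul(15, X, Y), X) = Add(X, Mul(15, X, Y)))
Mul(359, Add(Function('s')(-1, -5), Function('R')(19))) = Mul(359, Add(Mul(-5, Add(1, Mul(15, -1))), 19)) = Mul(359, Add(Mul(-5, Add(1, -15)), 19)) = Mul(359, Add(Mul(-5, -14), 19)) = Mul(359, Add(70, 19)) = Mul(359, 89) = 31951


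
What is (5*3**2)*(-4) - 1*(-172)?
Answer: -8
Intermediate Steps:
(5*3**2)*(-4) - 1*(-172) = (5*9)*(-4) + 172 = 45*(-4) + 172 = -180 + 172 = -8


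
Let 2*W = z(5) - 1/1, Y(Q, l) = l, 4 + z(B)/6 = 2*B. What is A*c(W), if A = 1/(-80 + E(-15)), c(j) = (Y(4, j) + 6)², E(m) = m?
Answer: -2209/380 ≈ -5.8132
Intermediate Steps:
z(B) = -24 + 12*B (z(B) = -24 + 6*(2*B) = -24 + 12*B)
W = 35/2 (W = ((-24 + 12*5) - 1/1)/2 = ((-24 + 60) - 1*1)/2 = (36 - 1)/2 = (½)*35 = 35/2 ≈ 17.500)
c(j) = (6 + j)² (c(j) = (j + 6)² = (6 + j)²)
A = -1/95 (A = 1/(-80 - 15) = 1/(-95) = -1/95 ≈ -0.010526)
A*c(W) = -(6 + 35/2)²/95 = -(47/2)²/95 = -1/95*2209/4 = -2209/380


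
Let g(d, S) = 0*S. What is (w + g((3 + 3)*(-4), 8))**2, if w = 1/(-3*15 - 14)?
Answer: 1/3481 ≈ 0.00028727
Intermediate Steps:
w = -1/59 (w = 1/(-45 - 14) = 1/(-59) = -1/59 ≈ -0.016949)
g(d, S) = 0
(w + g((3 + 3)*(-4), 8))**2 = (-1/59 + 0)**2 = (-1/59)**2 = 1/3481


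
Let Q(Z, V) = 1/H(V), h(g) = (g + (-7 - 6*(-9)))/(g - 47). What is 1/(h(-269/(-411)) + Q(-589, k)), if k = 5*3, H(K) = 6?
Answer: -28572/24617 ≈ -1.1607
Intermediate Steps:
k = 15
h(g) = (47 + g)/(-47 + g) (h(g) = (g + (-7 + 54))/(-47 + g) = (g + 47)/(-47 + g) = (47 + g)/(-47 + g))
Q(Z, V) = ⅙ (Q(Z, V) = 1/6 = ⅙)
1/(h(-269/(-411)) + Q(-589, k)) = 1/((47 - 269/(-411))/(-47 - 269/(-411)) + ⅙) = 1/((47 - 269*(-1/411))/(-47 - 269*(-1/411)) + ⅙) = 1/((47 + 269/411)/(-47 + 269/411) + ⅙) = 1/((19586/411)/(-19048/411) + ⅙) = 1/(-411/19048*19586/411 + ⅙) = 1/(-9793/9524 + ⅙) = 1/(-24617/28572) = -28572/24617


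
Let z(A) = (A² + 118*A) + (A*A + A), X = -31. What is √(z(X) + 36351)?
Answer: 2*√8646 ≈ 185.97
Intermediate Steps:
z(A) = 2*A² + 119*A (z(A) = (A² + 118*A) + (A² + A) = (A² + 118*A) + (A + A²) = 2*A² + 119*A)
√(z(X) + 36351) = √(-31*(119 + 2*(-31)) + 36351) = √(-31*(119 - 62) + 36351) = √(-31*57 + 36351) = √(-1767 + 36351) = √34584 = 2*√8646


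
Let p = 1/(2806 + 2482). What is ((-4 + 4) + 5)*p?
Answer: 5/5288 ≈ 0.00094554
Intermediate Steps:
p = 1/5288 ≈ 0.00018911
((-4 + 4) + 5)*p = ((-4 + 4) + 5)*(1/5288) = (0 + 5)*(1/5288) = 5*(1/5288) = 5/5288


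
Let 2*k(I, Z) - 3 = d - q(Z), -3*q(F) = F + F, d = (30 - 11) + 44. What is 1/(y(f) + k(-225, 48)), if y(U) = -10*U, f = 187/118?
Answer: 59/1956 ≈ 0.030164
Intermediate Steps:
d = 63 (d = 19 + 44 = 63)
f = 187/118 (f = 187*(1/118) = 187/118 ≈ 1.5847)
q(F) = -2*F/3 (q(F) = -(F + F)/3 = -2*F/3)
k(I, Z) = 33 + Z/3 (k(I, Z) = 3/2 + (63 - (-2)*Z/3)/2 = 3/2 + (63 + 2*Z/3)/2 = 3/2 + (63/2 + Z/3) = 33 + Z/3)
1/(y(f) + k(-225, 48)) = 1/(-10*187/118 + (33 + (⅓)*48)) = 1/(-935/59 + (33 + 16)) = 1/(-935/59 + 49) = 1/(1956/59) = 59/1956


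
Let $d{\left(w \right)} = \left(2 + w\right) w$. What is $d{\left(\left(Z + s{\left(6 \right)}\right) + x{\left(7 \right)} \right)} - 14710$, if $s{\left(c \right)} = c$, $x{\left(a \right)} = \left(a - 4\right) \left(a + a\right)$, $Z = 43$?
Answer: $-6247$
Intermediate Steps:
$x{\left(a \right)} = 2 a \left(-4 + a\right)$ ($x{\left(a \right)} = \left(-4 + a\right) 2 a = 2 a \left(-4 + a\right)$)
$d{\left(w \right)} = w \left(2 + w\right)$
$d{\left(\left(Z + s{\left(6 \right)}\right) + x{\left(7 \right)} \right)} - 14710 = \left(\left(43 + 6\right) + 2 \cdot 7 \left(-4 + 7\right)\right) \left(2 + \left(\left(43 + 6\right) + 2 \cdot 7 \left(-4 + 7\right)\right)\right) - 14710 = \left(49 + 2 \cdot 7 \cdot 3\right) \left(2 + \left(49 + 2 \cdot 7 \cdot 3\right)\right) - 14710 = \left(49 + 42\right) \left(2 + \left(49 + 42\right)\right) - 14710 = 91 \left(2 + 91\right) - 14710 = 91 \cdot 93 - 14710 = 8463 - 14710 = -6247$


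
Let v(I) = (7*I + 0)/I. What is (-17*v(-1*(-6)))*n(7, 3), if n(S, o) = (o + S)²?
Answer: -11900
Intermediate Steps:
n(S, o) = (S + o)²
v(I) = 7 (v(I) = (7*I)/I = 7)
(-17*v(-1*(-6)))*n(7, 3) = (-17*7)*(7 + 3)² = -119*10² = -119*100 = -11900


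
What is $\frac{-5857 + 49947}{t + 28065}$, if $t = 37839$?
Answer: $\frac{22045}{32952} \approx 0.669$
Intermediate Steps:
$\frac{-5857 + 49947}{t + 28065} = \frac{-5857 + 49947}{37839 + 28065} = \frac{44090}{65904} = 44090 \cdot \frac{1}{65904} = \frac{22045}{32952}$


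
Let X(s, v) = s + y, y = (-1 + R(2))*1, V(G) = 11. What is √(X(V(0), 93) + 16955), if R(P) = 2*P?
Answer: √16969 ≈ 130.27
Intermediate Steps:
y = 3 (y = (-1 + 2*2)*1 = (-1 + 4)*1 = 3*1 = 3)
X(s, v) = 3 + s (X(s, v) = s + 3 = 3 + s)
√(X(V(0), 93) + 16955) = √((3 + 11) + 16955) = √(14 + 16955) = √16969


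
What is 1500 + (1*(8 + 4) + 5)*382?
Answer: 7994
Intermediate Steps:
1500 + (1*(8 + 4) + 5)*382 = 1500 + (1*12 + 5)*382 = 1500 + (12 + 5)*382 = 1500 + 17*382 = 1500 + 6494 = 7994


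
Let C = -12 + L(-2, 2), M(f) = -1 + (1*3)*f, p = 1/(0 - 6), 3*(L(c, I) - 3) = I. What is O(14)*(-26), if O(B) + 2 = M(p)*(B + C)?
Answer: 273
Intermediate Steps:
L(c, I) = 3 + I/3
p = -⅙ (p = 1/(-6) = -⅙ ≈ -0.16667)
M(f) = -1 + 3*f
C = -25/3 (C = -12 + (3 + (⅓)*2) = -12 + (3 + ⅔) = -12 + 11/3 = -25/3 ≈ -8.3333)
O(B) = 21/2 - 3*B/2 (O(B) = -2 + (-1 + 3*(-⅙))*(B - 25/3) = -2 + (-1 - ½)*(-25/3 + B) = -2 - 3*(-25/3 + B)/2 = -2 + (25/2 - 3*B/2) = 21/2 - 3*B/2)
O(14)*(-26) = (21/2 - 3/2*14)*(-26) = (21/2 - 21)*(-26) = -21/2*(-26) = 273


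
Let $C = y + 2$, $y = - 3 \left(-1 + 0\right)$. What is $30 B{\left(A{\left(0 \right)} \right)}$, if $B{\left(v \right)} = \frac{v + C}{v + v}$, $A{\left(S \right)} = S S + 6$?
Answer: $\frac{55}{2} \approx 27.5$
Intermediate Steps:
$y = 3$ ($y = \left(-3\right) \left(-1\right) = 3$)
$C = 5$ ($C = 3 + 2 = 5$)
$A{\left(S \right)} = 6 + S^{2}$ ($A{\left(S \right)} = S^{2} + 6 = 6 + S^{2}$)
$B{\left(v \right)} = \frac{5 + v}{2 v}$ ($B{\left(v \right)} = \frac{v + 5}{v + v} = \frac{5 + v}{2 v}$)
$30 B{\left(A{\left(0 \right)} \right)} = 30 \frac{5 + \left(6 + 0^{2}\right)}{2 \left(6 + 0^{2}\right)} = 30 \frac{5 + \left(6 + 0\right)}{2 \left(6 + 0\right)} = 30 \frac{5 + 6}{2 \cdot 6} = 30 \cdot \frac{1}{2} \cdot \frac{1}{6} \cdot 11 = 30 \cdot \frac{11}{12} = \frac{55}{2}$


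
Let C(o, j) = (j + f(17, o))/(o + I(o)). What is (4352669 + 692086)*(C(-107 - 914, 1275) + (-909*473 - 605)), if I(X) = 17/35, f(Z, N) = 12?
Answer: -25860857873299185/11906 ≈ -2.1721e+12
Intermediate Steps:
I(X) = 17/35 (I(X) = 17*(1/35) = 17/35)
C(o, j) = (12 + j)/(17/35 + o) (C(o, j) = (j + 12)/(o + 17/35) = (12 + j)/(17/35 + o))
(4352669 + 692086)*(C(-107 - 914, 1275) + (-909*473 - 605)) = (4352669 + 692086)*(35*(12 + 1275)/(17 + 35*(-107 - 914)) + (-909*473 - 605)) = 5044755*(35*1287/(17 + 35*(-1021)) + (-429957 - 605)) = 5044755*(35*1287/(17 - 35735) - 430562) = 5044755*(35*1287/(-35718) - 430562) = 5044755*(35*(-1/35718)*1287 - 430562) = 5044755*(-15015/11906 - 430562) = 5044755*(-5126286187/11906) = -25860857873299185/11906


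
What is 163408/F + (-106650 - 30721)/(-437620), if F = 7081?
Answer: 72483333011/3098787220 ≈ 23.391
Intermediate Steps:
163408/F + (-106650 - 30721)/(-437620) = 163408/7081 + (-106650 - 30721)/(-437620) = 163408*(1/7081) - 137371*(-1/437620) = 163408/7081 + 137371/437620 = 72483333011/3098787220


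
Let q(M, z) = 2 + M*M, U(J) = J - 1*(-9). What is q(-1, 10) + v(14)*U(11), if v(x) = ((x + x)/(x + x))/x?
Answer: 31/7 ≈ 4.4286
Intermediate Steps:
U(J) = 9 + J (U(J) = J + 9 = 9 + J)
q(M, z) = 2 + M²
v(x) = 1/x (v(x) = ((2*x)/((2*x)))/x = ((2*x)*(1/(2*x)))/x = 1/x)
q(-1, 10) + v(14)*U(11) = (2 + (-1)²) + (9 + 11)/14 = (2 + 1) + (1/14)*20 = 3 + 10/7 = 31/7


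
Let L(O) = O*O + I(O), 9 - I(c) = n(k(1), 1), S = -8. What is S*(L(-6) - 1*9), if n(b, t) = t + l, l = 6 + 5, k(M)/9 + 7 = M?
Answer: -192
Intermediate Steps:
k(M) = -63 + 9*M
l = 11
n(b, t) = 11 + t (n(b, t) = t + 11 = 11 + t)
I(c) = -3 (I(c) = 9 - (11 + 1) = 9 - 1*12 = 9 - 12 = -3)
L(O) = -3 + O**2 (L(O) = O*O - 3 = O**2 - 3 = -3 + O**2)
S*(L(-6) - 1*9) = -8*((-3 + (-6)**2) - 1*9) = -8*((-3 + 36) - 9) = -8*(33 - 9) = -8*24 = -192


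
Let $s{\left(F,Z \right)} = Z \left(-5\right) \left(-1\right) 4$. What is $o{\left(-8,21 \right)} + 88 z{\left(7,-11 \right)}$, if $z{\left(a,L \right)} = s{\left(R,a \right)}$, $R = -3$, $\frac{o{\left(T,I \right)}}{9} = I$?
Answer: $12509$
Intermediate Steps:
$o{\left(T,I \right)} = 9 I$
$s{\left(F,Z \right)} = 20 Z$ ($s{\left(F,Z \right)} = Z 5 \cdot 4 = Z 20 = 20 Z$)
$z{\left(a,L \right)} = 20 a$
$o{\left(-8,21 \right)} + 88 z{\left(7,-11 \right)} = 9 \cdot 21 + 88 \cdot 20 \cdot 7 = 189 + 88 \cdot 140 = 189 + 12320 = 12509$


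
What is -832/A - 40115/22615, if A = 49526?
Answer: -200555117/112003049 ≈ -1.7906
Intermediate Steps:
-832/A - 40115/22615 = -832/49526 - 40115/22615 = -832*1/49526 - 40115*1/22615 = -416/24763 - 8023/4523 = -200555117/112003049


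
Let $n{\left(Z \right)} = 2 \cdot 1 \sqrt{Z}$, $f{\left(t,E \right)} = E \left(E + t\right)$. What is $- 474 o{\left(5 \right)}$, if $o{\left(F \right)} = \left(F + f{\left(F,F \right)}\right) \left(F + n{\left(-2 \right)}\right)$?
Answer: $-130350 - 52140 i \sqrt{2} \approx -1.3035 \cdot 10^{5} - 73737.0 i$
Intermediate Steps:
$n{\left(Z \right)} = 2 \sqrt{Z}$
$o{\left(F \right)} = \left(F + 2 F^{2}\right) \left(F + 2 i \sqrt{2}\right)$ ($o{\left(F \right)} = \left(F + F \left(F + F\right)\right) \left(F + 2 \sqrt{-2}\right) = \left(F + F 2 F\right) \left(F + 2 i \sqrt{2}\right) = \left(F + 2 F^{2}\right) \left(F + 2 i \sqrt{2}\right)$)
$- 474 o{\left(5 \right)} = - 474 \cdot 5 \left(5 + 2 \cdot 5^{2} + 2 i \sqrt{2} + 4 i 5 \sqrt{2}\right) = - 474 \cdot 5 \left(5 + 2 \cdot 25 + 2 i \sqrt{2} + 20 i \sqrt{2}\right) = - 474 \cdot 5 \left(5 + 50 + 2 i \sqrt{2} + 20 i \sqrt{2}\right) = - 474 \cdot 5 \left(55 + 22 i \sqrt{2}\right) = - 474 \left(275 + 110 i \sqrt{2}\right) = -130350 - 52140 i \sqrt{2}$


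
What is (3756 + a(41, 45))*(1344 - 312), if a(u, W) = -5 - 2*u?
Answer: 3786408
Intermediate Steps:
(3756 + a(41, 45))*(1344 - 312) = (3756 + (-5 - 2*41))*(1344 - 312) = (3756 + (-5 - 82))*1032 = (3756 - 87)*1032 = 3669*1032 = 3786408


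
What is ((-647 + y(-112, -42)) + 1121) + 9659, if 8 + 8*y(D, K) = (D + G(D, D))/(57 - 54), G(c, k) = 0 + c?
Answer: 30368/3 ≈ 10123.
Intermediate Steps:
G(c, k) = c
y(D, K) = -1 + D/12 (y(D, K) = -1 + ((D + D)/(57 - 54))/8 = -1 + ((2*D)/3)/8 = -1 + ((2*D)*(⅓))/8 = -1 + (2*D/3)/8 = -1 + D/12)
((-647 + y(-112, -42)) + 1121) + 9659 = ((-647 + (-1 + (1/12)*(-112))) + 1121) + 9659 = ((-647 + (-1 - 28/3)) + 1121) + 9659 = ((-647 - 31/3) + 1121) + 9659 = (-1972/3 + 1121) + 9659 = 1391/3 + 9659 = 30368/3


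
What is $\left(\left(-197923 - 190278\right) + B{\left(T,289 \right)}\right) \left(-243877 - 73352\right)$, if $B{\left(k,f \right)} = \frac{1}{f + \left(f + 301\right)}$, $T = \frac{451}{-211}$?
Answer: $\frac{36082544097754}{293} \approx 1.2315 \cdot 10^{11}$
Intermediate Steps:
$T = - \frac{451}{211}$ ($T = 451 \left(- \frac{1}{211}\right) = - \frac{451}{211} \approx -2.1374$)
$B{\left(k,f \right)} = \frac{1}{301 + 2 f}$ ($B{\left(k,f \right)} = \frac{1}{f + \left(301 + f\right)} = \frac{1}{301 + 2 f}$)
$\left(\left(-197923 - 190278\right) + B{\left(T,289 \right)}\right) \left(-243877 - 73352\right) = \left(\left(-197923 - 190278\right) + \frac{1}{301 + 2 \cdot 289}\right) \left(-243877 - 73352\right) = \left(\left(-197923 - 190278\right) + \frac{1}{301 + 578}\right) \left(-317229\right) = \left(-388201 + \frac{1}{879}\right) \left(-317229\right) = \left(- \frac{341228678}{879}\right) \left(-317229\right) = \frac{36082544097754}{293}$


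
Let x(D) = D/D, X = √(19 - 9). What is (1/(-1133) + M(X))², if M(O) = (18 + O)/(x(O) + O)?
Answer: 3792180539/103978809 - 308482*√10/91773 ≈ 25.841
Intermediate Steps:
X = √10 ≈ 3.1623
x(D) = 1
M(O) = (18 + O)/(1 + O)
(1/(-1133) + M(X))² = (1/(-1133) + (18 + √10)/(1 + √10))² = (-1/1133 + (18 + √10)/(1 + √10))²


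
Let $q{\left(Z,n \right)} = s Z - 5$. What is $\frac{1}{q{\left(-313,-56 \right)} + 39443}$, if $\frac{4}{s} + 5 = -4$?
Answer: $\frac{9}{356194} \approx 2.5267 \cdot 10^{-5}$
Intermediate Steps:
$s = - \frac{4}{9}$ ($s = \frac{4}{-5 - 4} = \frac{4}{-9} = 4 \left(- \frac{1}{9}\right) = - \frac{4}{9} \approx -0.44444$)
$q{\left(Z,n \right)} = -5 - \frac{4 Z}{9}$ ($q{\left(Z,n \right)} = - \frac{4 Z}{9} - 5 = -5 - \frac{4 Z}{9}$)
$\frac{1}{q{\left(-313,-56 \right)} + 39443} = \frac{1}{\left(-5 - - \frac{1252}{9}\right) + 39443} = \frac{1}{\left(-5 + \frac{1252}{9}\right) + 39443} = \frac{1}{\frac{1207}{9} + 39443} = \frac{1}{\frac{356194}{9}} = \frac{9}{356194}$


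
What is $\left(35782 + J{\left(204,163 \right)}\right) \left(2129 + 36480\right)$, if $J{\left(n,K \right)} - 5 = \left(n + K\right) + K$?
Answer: $1402163053$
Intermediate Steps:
$J{\left(n,K \right)} = 5 + n + 2 K$ ($J{\left(n,K \right)} = 5 + \left(\left(n + K\right) + K\right) = 5 + \left(\left(K + n\right) + K\right) = 5 + \left(n + 2 K\right) = 5 + n + 2 K$)
$\left(35782 + J{\left(204,163 \right)}\right) \left(2129 + 36480\right) = \left(35782 + \left(5 + 204 + 2 \cdot 163\right)\right) \left(2129 + 36480\right) = \left(35782 + \left(5 + 204 + 326\right)\right) 38609 = \left(35782 + 535\right) 38609 = 36317 \cdot 38609 = 1402163053$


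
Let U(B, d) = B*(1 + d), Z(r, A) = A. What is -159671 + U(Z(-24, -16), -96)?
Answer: -158151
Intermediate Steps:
-159671 + U(Z(-24, -16), -96) = -159671 - 16*(1 - 96) = -159671 - 16*(-95) = -159671 + 1520 = -158151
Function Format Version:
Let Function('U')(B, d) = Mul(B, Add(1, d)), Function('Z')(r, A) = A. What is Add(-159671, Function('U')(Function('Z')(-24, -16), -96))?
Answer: -158151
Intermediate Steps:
Add(-159671, Function('U')(Function('Z')(-24, -16), -96)) = Add(-159671, Mul(-16, Add(1, -96))) = Add(-159671, Mul(-16, -95)) = Add(-159671, 1520) = -158151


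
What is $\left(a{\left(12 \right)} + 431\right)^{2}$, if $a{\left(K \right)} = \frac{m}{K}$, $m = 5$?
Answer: $\frac{26801329}{144} \approx 1.8612 \cdot 10^{5}$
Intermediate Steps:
$a{\left(K \right)} = \frac{5}{K}$
$\left(a{\left(12 \right)} + 431\right)^{2} = \left(\frac{5}{12} + 431\right)^{2} = \left(\frac{5177}{12}\right)^{2} = \frac{26801329}{144}$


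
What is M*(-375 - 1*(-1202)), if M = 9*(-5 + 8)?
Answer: 22329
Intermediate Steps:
M = 27 (M = 9*3 = 27)
M*(-375 - 1*(-1202)) = 27*(-375 - 1*(-1202)) = 27*(-375 + 1202) = 27*827 = 22329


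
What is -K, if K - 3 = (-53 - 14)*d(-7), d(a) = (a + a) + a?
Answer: -1410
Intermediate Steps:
d(a) = 3*a (d(a) = 2*a + a = 3*a)
K = 1410 (K = 3 + (-53 - 14)*(3*(-7)) = 3 - 67*(-21) = 3 + 1407 = 1410)
-K = -1*1410 = -1410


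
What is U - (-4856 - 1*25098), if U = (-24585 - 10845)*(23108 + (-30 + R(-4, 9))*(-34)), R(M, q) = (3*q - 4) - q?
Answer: -837960406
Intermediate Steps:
R(M, q) = -4 + 2*q (R(M, q) = (-4 + 3*q) - q = -4 + 2*q)
U = -837990360 (U = (-24585 - 10845)*(23108 + (-30 + (-4 + 2*9))*(-34)) = -35430*(23108 + (-30 + (-4 + 18))*(-34)) = -35430*(23108 + (-30 + 14)*(-34)) = -35430*(23108 - 16*(-34)) = -35430*(23108 + 544) = -35430*23652 = -837990360)
U - (-4856 - 1*25098) = -837990360 - (-4856 - 1*25098) = -837990360 - (-4856 - 25098) = -837990360 - 1*(-29954) = -837990360 + 29954 = -837960406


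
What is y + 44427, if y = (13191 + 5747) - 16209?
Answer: 47156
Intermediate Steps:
y = 2729 (y = 18938 - 16209 = 2729)
y + 44427 = 2729 + 44427 = 47156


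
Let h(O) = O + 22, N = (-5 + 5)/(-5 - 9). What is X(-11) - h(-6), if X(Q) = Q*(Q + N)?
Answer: 105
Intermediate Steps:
N = 0 (N = 0/(-14) = 0*(-1/14) = 0)
h(O) = 22 + O
X(Q) = Q² (X(Q) = Q*(Q + 0) = Q*Q = Q²)
X(-11) - h(-6) = (-11)² - (22 - 6) = 121 - 1*16 = 121 - 16 = 105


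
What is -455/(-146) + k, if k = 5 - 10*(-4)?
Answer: 7025/146 ≈ 48.116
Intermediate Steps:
k = 45 (k = 5 + 40 = 45)
-455/(-146) + k = -455/(-146) + 45 = -455*(-1/146) + 45 = 455/146 + 45 = 7025/146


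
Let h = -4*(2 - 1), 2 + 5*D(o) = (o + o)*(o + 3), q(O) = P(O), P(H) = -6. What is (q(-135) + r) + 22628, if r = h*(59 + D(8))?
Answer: 111234/5 ≈ 22247.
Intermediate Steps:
q(O) = -6
D(o) = -2/5 + 2*o*(3 + o)/5 (D(o) = -2/5 + ((o + o)*(o + 3))/5 = -2/5 + ((2*o)*(3 + o))/5 = -2/5 + (2*o*(3 + o))/5 = -2/5 + 2*o*(3 + o)/5)
h = -4 (h = -4*1 = -4)
r = -1876/5 (r = -4*(59 + (-2/5 + (2/5)*8**2 + (6/5)*8)) = -4*(59 + (-2/5 + (2/5)*64 + 48/5)) = -4*(59 + (-2/5 + 128/5 + 48/5)) = -4*(59 + 174/5) = -4*469/5 = -1876/5 ≈ -375.20)
(q(-135) + r) + 22628 = (-6 - 1876/5) + 22628 = -1906/5 + 22628 = 111234/5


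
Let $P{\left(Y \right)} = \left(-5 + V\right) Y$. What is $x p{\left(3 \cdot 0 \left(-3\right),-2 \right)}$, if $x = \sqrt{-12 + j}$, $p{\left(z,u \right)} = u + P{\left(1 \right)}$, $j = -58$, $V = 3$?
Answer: $- 4 i \sqrt{70} \approx - 33.466 i$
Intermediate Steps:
$P{\left(Y \right)} = - 2 Y$ ($P{\left(Y \right)} = \left(-5 + 3\right) Y = - 2 Y$)
$p{\left(z,u \right)} = -2 + u$ ($p{\left(z,u \right)} = u - 2 = -2 + u$)
$x = i \sqrt{70}$ ($x = \sqrt{-12 - 58} = \sqrt{-70} = i \sqrt{70} \approx 8.3666 i$)
$x p{\left(3 \cdot 0 \left(-3\right),-2 \right)} = i \sqrt{70} \left(-2 - 2\right) = i \sqrt{70} \left(-4\right) = - 4 i \sqrt{70}$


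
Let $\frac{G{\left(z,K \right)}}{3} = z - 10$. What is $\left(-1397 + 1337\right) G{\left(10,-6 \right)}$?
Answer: $0$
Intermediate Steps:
$G{\left(z,K \right)} = -30 + 3 z$ ($G{\left(z,K \right)} = 3 \left(z - 10\right) = 3 \left(-10 + z\right) = -30 + 3 z$)
$\left(-1397 + 1337\right) G{\left(10,-6 \right)} = \left(-1397 + 1337\right) \left(-30 + 3 \cdot 10\right) = - 60 \left(-30 + 30\right) = \left(-60\right) 0 = 0$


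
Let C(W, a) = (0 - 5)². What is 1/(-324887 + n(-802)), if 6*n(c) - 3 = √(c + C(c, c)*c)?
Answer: -11695914/3799844584613 - 12*I*√5213/3799844584613 ≈ -3.078e-6 - 2.2801e-10*I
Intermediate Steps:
C(W, a) = 25 (C(W, a) = (-5)² = 25)
n(c) = ½ + √26*√c/6 (n(c) = ½ + √(c + 25*c)/6 = ½ + √(26*c)/6 = ½ + (√26*√c)/6 = ½ + √26*√c/6)
1/(-324887 + n(-802)) = 1/(-324887 + (½ + √26*√(-802)/6)) = 1/(-324887 + (½ + √26*(I*√802)/6)) = 1/(-324887 + (½ + I*√5213/3)) = 1/(-649773/2 + I*√5213/3)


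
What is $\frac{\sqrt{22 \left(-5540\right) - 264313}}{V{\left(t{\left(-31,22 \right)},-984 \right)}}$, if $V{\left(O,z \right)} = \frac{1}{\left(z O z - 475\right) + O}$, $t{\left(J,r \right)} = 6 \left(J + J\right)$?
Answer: $- 360192079 i \sqrt{386193} \approx - 2.2384 \cdot 10^{11} i$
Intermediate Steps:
$t{\left(J,r \right)} = 12 J$ ($t{\left(J,r \right)} = 6 \cdot 2 J = 12 J$)
$V{\left(O,z \right)} = \frac{1}{-475 + O + O z^{2}}$ ($V{\left(O,z \right)} = \frac{1}{\left(O z z - 475\right) + O} = \frac{1}{\left(O z^{2} - 475\right) + O} = \frac{1}{\left(-475 + O z^{2}\right) + O} = \frac{1}{-475 + O + O z^{2}}$)
$\frac{\sqrt{22 \left(-5540\right) - 264313}}{V{\left(t{\left(-31,22 \right)},-984 \right)}} = \frac{\sqrt{22 \left(-5540\right) - 264313}}{\frac{1}{-475 + 12 \left(-31\right) + 12 \left(-31\right) \left(-984\right)^{2}}} = \frac{\sqrt{-121880 - 264313}}{\frac{1}{-475 - 372 - 360191232}} = \frac{\sqrt{-386193}}{\frac{1}{-475 - 372 - 360191232}} = \frac{i \sqrt{386193}}{\frac{1}{-360192079}} = \frac{i \sqrt{386193}}{- \frac{1}{360192079}} = i \sqrt{386193} \left(-360192079\right) = - 360192079 i \sqrt{386193}$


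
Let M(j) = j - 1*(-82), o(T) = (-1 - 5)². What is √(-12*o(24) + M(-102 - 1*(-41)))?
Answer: I*√411 ≈ 20.273*I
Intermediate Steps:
o(T) = 36 (o(T) = (-6)² = 36)
M(j) = 82 + j (M(j) = j + 82 = 82 + j)
√(-12*o(24) + M(-102 - 1*(-41))) = √(-12*36 + (82 + (-102 - 1*(-41)))) = √(-432 + (82 + (-102 + 41))) = √(-432 + (82 - 61)) = √(-432 + 21) = √(-411) = I*√411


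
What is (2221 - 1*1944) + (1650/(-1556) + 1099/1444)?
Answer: 155427193/561716 ≈ 276.70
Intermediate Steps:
(2221 - 1*1944) + (1650/(-1556) + 1099/1444) = (2221 - 1944) + (1650*(-1/1556) + 1099*(1/1444)) = 277 + (-825/778 + 1099/1444) = 277 - 168139/561716 = 155427193/561716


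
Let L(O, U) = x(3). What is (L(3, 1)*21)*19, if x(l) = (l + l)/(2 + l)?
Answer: 2394/5 ≈ 478.80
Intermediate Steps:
x(l) = 2*l/(2 + l) (x(l) = (2*l)/(2 + l) = 2*l/(2 + l))
L(O, U) = 6/5 (L(O, U) = 2*3/(2 + 3) = 2*3/5 = 2*3*(⅕) = 6/5)
(L(3, 1)*21)*19 = ((6/5)*21)*19 = (126/5)*19 = 2394/5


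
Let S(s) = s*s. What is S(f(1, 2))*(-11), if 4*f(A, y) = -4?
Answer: -11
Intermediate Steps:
f(A, y) = -1 (f(A, y) = (1/4)*(-4) = -1)
S(s) = s**2
S(f(1, 2))*(-11) = (-1)**2*(-11) = 1*(-11) = -11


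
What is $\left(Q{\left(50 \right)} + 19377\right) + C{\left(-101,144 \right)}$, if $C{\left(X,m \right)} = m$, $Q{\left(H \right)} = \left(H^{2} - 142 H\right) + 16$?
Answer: $14937$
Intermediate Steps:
$Q{\left(H \right)} = 16 + H^{2} - 142 H$
$\left(Q{\left(50 \right)} + 19377\right) + C{\left(-101,144 \right)} = \left(\left(16 + 50^{2} - 7100\right) + 19377\right) + 144 = \left(\left(16 + 2500 - 7100\right) + 19377\right) + 144 = \left(-4584 + 19377\right) + 144 = 14793 + 144 = 14937$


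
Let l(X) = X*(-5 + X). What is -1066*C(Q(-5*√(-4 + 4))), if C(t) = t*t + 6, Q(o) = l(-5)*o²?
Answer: -6396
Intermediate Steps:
Q(o) = 50*o² (Q(o) = (-5*(-5 - 5))*o² = (-5*(-10))*o² = 50*o²)
C(t) = 6 + t² (C(t) = t² + 6 = 6 + t²)
-1066*C(Q(-5*√(-4 + 4))) = -1066*(6 + (50*(-5*√(-4 + 4))²)²) = -1066*(6 + (50*(-5*√0)²)²) = -1066*(6 + (50*(-5*0)²)²) = -1066*(6 + (50*0²)²) = -1066*(6 + (50*0)²) = -1066*(6 + 0²) = -1066*(6 + 0) = -1066*6 = -6396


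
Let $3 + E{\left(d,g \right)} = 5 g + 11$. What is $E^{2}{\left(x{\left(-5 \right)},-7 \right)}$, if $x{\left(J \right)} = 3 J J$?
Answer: $729$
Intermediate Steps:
$x{\left(J \right)} = 3 J^{2}$
$E{\left(d,g \right)} = 8 + 5 g$ ($E{\left(d,g \right)} = -3 + \left(5 g + 11\right) = -3 + \left(11 + 5 g\right) = 8 + 5 g$)
$E^{2}{\left(x{\left(-5 \right)},-7 \right)} = \left(8 + 5 \left(-7\right)\right)^{2} = \left(8 - 35\right)^{2} = \left(-27\right)^{2} = 729$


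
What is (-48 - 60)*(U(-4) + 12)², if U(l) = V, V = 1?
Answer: -18252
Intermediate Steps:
U(l) = 1
(-48 - 60)*(U(-4) + 12)² = (-48 - 60)*(1 + 12)² = -108*13² = -108*169 = -18252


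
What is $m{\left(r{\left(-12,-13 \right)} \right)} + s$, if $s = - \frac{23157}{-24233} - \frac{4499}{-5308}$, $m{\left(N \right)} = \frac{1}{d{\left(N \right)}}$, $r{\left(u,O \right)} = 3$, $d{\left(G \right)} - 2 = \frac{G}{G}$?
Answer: $\frac{824453633}{385886292} \approx 2.1365$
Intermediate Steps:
$d{\left(G \right)} = 3$ ($d{\left(G \right)} = 2 + \frac{G}{G} = 2 + 1 = 3$)
$m{\left(N \right)} = \frac{1}{3}$
$s = \frac{231941623}{128628764}$ ($s = \left(-23157\right) \left(- \frac{1}{24233}\right) - - \frac{4499}{5308} = \frac{23157}{24233} + \frac{4499}{5308} = \frac{231941623}{128628764} \approx 1.8032$)
$m{\left(r{\left(-12,-13 \right)} \right)} + s = \frac{1}{3} + \frac{231941623}{128628764} = \frac{824453633}{385886292}$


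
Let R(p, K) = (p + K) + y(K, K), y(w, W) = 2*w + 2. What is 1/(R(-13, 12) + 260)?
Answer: 1/285 ≈ 0.0035088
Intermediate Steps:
y(w, W) = 2 + 2*w
R(p, K) = 2 + p + 3*K (R(p, K) = (p + K) + (2 + 2*K) = (K + p) + (2 + 2*K) = 2 + p + 3*K)
1/(R(-13, 12) + 260) = 1/((2 - 13 + 3*12) + 260) = 1/((2 - 13 + 36) + 260) = 1/(25 + 260) = 1/285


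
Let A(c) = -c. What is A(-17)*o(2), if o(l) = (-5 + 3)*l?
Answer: -68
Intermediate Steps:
o(l) = -2*l
A(-17)*o(2) = (-1*(-17))*(-2*2) = 17*(-4) = -68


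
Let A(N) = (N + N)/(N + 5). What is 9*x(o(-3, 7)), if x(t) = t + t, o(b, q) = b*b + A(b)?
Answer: 108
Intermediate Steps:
A(N) = 2*N/(5 + N) (A(N) = (2*N)/(5 + N) = 2*N/(5 + N))
o(b, q) = b² + 2*b/(5 + b) (o(b, q) = b*b + 2*b/(5 + b) = b² + 2*b/(5 + b))
x(t) = 2*t
9*x(o(-3, 7)) = 9*(2*(-3*(2 - 3*(5 - 3))/(5 - 3))) = 9*(2*(-3*(2 - 3*2)/2)) = 9*(2*(-3*½*(2 - 6))) = 9*(2*(-3*½*(-4))) = 9*(2*6) = 9*12 = 108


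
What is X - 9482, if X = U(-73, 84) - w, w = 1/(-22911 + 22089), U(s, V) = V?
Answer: -7725155/822 ≈ -9398.0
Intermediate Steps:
w = -1/822 (w = 1/(-822) = -1/822 ≈ -0.0012165)
X = 69049/822 (X = 84 - 1*(-1/822) = 84 + 1/822 = 69049/822 ≈ 84.001)
X - 9482 = 69049/822 - 9482 = -7725155/822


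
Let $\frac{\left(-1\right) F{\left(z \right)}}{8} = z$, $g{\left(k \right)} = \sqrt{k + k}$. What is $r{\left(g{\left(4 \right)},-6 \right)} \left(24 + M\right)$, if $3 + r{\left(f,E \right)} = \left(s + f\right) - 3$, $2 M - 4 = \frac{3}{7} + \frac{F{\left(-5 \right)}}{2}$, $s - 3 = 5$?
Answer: $\frac{507}{7} + \frac{507 \sqrt{2}}{7} \approx 174.86$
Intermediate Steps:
$s = 8$ ($s = 3 + 5 = 8$)
$g{\left(k \right)} = \sqrt{2} \sqrt{k}$ ($g{\left(k \right)} = \sqrt{2 k} = \sqrt{2} \sqrt{k}$)
$F{\left(z \right)} = - 8 z$
$M = \frac{171}{14}$ ($M = 2 + \frac{\frac{3}{7} + \frac{\left(-8\right) \left(-5\right)}{2}}{2} = 2 + \frac{3 \cdot \frac{1}{7} + 40 \cdot \frac{1}{2}}{2} = 2 + \frac{\frac{3}{7} + 20}{2} = 2 + \frac{1}{2} \cdot \frac{143}{7} = 2 + \frac{143}{14} = \frac{171}{14} \approx 12.214$)
$r{\left(f,E \right)} = 2 + f$ ($r{\left(f,E \right)} = -3 + \left(\left(8 + f\right) - 3\right) = -3 + \left(5 + f\right) = 2 + f$)
$r{\left(g{\left(4 \right)},-6 \right)} \left(24 + M\right) = \left(2 + \sqrt{2} \sqrt{4}\right) \left(24 + \frac{171}{14}\right) = \left(2 + \sqrt{2} \cdot 2\right) \frac{507}{14} = \left(2 + 2 \sqrt{2}\right) \frac{507}{14} = \frac{507}{7} + \frac{507 \sqrt{2}}{7}$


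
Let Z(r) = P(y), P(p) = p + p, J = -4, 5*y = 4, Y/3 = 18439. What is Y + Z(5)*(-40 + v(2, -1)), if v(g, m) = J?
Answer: 276233/5 ≈ 55247.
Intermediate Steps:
Y = 55317 (Y = 3*18439 = 55317)
y = ⅘ (y = (⅕)*4 = ⅘ ≈ 0.80000)
P(p) = 2*p
v(g, m) = -4
Z(r) = 8/5 (Z(r) = 2*(⅘) = 8/5)
Y + Z(5)*(-40 + v(2, -1)) = 55317 + 8*(-40 - 4)/5 = 55317 + (8/5)*(-44) = 55317 - 352/5 = 276233/5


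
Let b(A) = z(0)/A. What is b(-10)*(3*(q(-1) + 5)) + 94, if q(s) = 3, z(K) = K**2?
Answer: 94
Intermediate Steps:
b(A) = 0 (b(A) = 0**2/A = 0/A = 0)
b(-10)*(3*(q(-1) + 5)) + 94 = 0*(3*(3 + 5)) + 94 = 0*(3*8) + 94 = 0*24 + 94 = 0 + 94 = 94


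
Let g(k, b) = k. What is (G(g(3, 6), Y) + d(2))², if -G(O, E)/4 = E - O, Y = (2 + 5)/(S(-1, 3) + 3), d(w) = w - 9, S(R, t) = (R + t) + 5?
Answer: 121/25 ≈ 4.8400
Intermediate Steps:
S(R, t) = 5 + R + t
d(w) = -9 + w
Y = 7/10 (Y = (2 + 5)/((5 - 1 + 3) + 3) = 7/(7 + 3) = 7/10 ≈ 0.70000)
G(O, E) = -4*E + 4*O (G(O, E) = -4*(E - O) = -4*E + 4*O)
(G(g(3, 6), Y) + d(2))² = ((-4*7/10 + 4*3) + (-9 + 2))² = ((-14/5 + 12) - 7)² = (46/5 - 7)² = (11/5)² = 121/25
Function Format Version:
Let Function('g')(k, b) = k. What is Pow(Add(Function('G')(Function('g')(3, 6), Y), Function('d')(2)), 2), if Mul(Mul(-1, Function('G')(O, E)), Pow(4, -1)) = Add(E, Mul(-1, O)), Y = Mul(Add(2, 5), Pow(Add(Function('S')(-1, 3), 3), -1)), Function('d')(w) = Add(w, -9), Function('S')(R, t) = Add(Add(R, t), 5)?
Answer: Rational(121, 25) ≈ 4.8400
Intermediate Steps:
Function('S')(R, t) = Add(5, R, t)
Function('d')(w) = Add(-9, w)
Y = Rational(7, 10) (Y = Mul(Add(2, 5), Pow(Add(Add(5, -1, 3), 3), -1)) = Mul(7, Pow(Add(7, 3), -1)) = Mul(7, Pow(10, -1)) = Mul(7, Rational(1, 10)) = Rational(7, 10) ≈ 0.70000)
Function('G')(O, E) = Add(Mul(-4, E), Mul(4, O)) (Function('G')(O, E) = Mul(-4, Add(E, Mul(-1, O))) = Add(Mul(-4, E), Mul(4, O)))
Pow(Add(Function('G')(Function('g')(3, 6), Y), Function('d')(2)), 2) = Pow(Add(Add(Mul(-4, Rational(7, 10)), Mul(4, 3)), Add(-9, 2)), 2) = Pow(Add(Add(Rational(-14, 5), 12), -7), 2) = Pow(Add(Rational(46, 5), -7), 2) = Pow(Rational(11, 5), 2) = Rational(121, 25)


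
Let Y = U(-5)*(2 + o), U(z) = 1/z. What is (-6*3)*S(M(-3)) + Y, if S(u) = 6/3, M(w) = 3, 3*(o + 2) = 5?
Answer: -109/3 ≈ -36.333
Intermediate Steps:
o = -⅓ (o = -2 + (⅓)*5 = -2 + 5/3 = -⅓ ≈ -0.33333)
S(u) = 2 (S(u) = 6*(⅓) = 2)
Y = -⅓ (Y = (2 - ⅓)/(-5) = -⅕*5/3 = -⅓ ≈ -0.33333)
(-6*3)*S(M(-3)) + Y = -6*3*2 - ⅓ = -18*2 - ⅓ = -36 - ⅓ = -109/3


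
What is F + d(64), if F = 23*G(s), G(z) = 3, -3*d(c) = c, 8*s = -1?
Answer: 143/3 ≈ 47.667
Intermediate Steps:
s = -⅛ (s = (⅛)*(-1) = -⅛ ≈ -0.12500)
d(c) = -c/3
F = 69 (F = 23*3 = 69)
F + d(64) = 69 - ⅓*64 = 69 - 64/3 = 143/3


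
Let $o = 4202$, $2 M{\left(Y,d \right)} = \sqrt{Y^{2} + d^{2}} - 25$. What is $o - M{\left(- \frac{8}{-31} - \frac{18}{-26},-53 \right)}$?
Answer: $\frac{8429}{2} - \frac{\sqrt{456353570}}{806} \approx 4188.0$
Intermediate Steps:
$M{\left(Y,d \right)} = - \frac{25}{2} + \frac{\sqrt{Y^{2} + d^{2}}}{2}$ ($M{\left(Y,d \right)} = \frac{\sqrt{Y^{2} + d^{2}} - 25}{2} = \frac{-25 + \sqrt{Y^{2} + d^{2}}}{2} = - \frac{25}{2} + \frac{\sqrt{Y^{2} + d^{2}}}{2}$)
$o - M{\left(- \frac{8}{-31} - \frac{18}{-26},-53 \right)} = 4202 - \left(- \frac{25}{2} + \frac{\sqrt{\left(- \frac{8}{-31} - \frac{18}{-26}\right)^{2} + \left(-53\right)^{2}}}{2}\right) = 4202 - \left(- \frac{25}{2} + \frac{\sqrt{\left(\left(-8\right) \left(- \frac{1}{31}\right) - - \frac{9}{13}\right)^{2} + 2809}}{2}\right) = 4202 - \left(- \frac{25}{2} + \frac{\sqrt{\left(\frac{8}{31} + \frac{9}{13}\right)^{2} + 2809}}{2}\right) = 4202 - \left(- \frac{25}{2} + \frac{\sqrt{\left(\frac{383}{403}\right)^{2} + 2809}}{2}\right) = 4202 - \left(- \frac{25}{2} + \frac{\sqrt{\frac{146689}{162409} + 2809}}{2}\right) = 4202 - \left(- \frac{25}{2} + \frac{\sqrt{\frac{456353570}{162409}}}{2}\right) = 4202 - \left(- \frac{25}{2} + \frac{\frac{1}{403} \sqrt{456353570}}{2}\right) = 4202 - \left(- \frac{25}{2} + \frac{\sqrt{456353570}}{806}\right) = 4202 + \left(\frac{25}{2} - \frac{\sqrt{456353570}}{806}\right) = \frac{8429}{2} - \frac{\sqrt{456353570}}{806}$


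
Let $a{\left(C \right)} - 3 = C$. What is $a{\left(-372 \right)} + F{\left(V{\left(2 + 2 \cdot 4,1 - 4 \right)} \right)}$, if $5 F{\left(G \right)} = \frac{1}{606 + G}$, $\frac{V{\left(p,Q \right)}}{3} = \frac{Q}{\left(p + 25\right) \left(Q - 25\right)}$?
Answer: $- \frac{219144845}{593889} \approx -369.0$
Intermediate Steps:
$V{\left(p,Q \right)} = \frac{3 Q}{\left(-25 + Q\right) \left(25 + p\right)}$ ($V{\left(p,Q \right)} = 3 \frac{Q}{\left(p + 25\right) \left(Q - 25\right)} = 3 \frac{Q}{\left(25 + p\right) \left(-25 + Q\right)} = 3 \frac{Q}{\left(-25 + Q\right) \left(25 + p\right)} = \frac{3 Q}{\left(-25 + Q\right) \left(25 + p\right)}$)
$a{\left(C \right)} = 3 + C$
$F{\left(G \right)} = \frac{1}{5 \left(606 + G\right)}$
$a{\left(-372 \right)} + F{\left(V{\left(2 + 2 \cdot 4,1 - 4 \right)} \right)} = \left(3 - 372\right) + \frac{1}{5 \left(606 + \frac{3 \left(1 - 4\right)}{-625 - 25 \left(2 + 2 \cdot 4\right) + 25 \left(1 - 4\right) + \left(1 - 4\right) \left(2 + 2 \cdot 4\right)}\right)} = -369 + \frac{1}{5 \left(606 + \frac{3 \left(1 - 4\right)}{-625 - 25 \left(2 + 8\right) + 25 \left(1 - 4\right) + \left(1 - 4\right) \left(2 + 8\right)}\right)} = -369 + \frac{1}{5 \left(606 + 3 \left(-3\right) \frac{1}{-625 - 250 + 25 \left(-3\right) - 30}\right)} = -369 + \frac{1}{5 \left(606 + 3 \left(-3\right) \frac{1}{-625 - 250 - 75 - 30}\right)} = -369 + \frac{1}{5 \left(606 + 3 \left(-3\right) \frac{1}{-980}\right)} = -369 + \frac{1}{5 \left(606 + 3 \left(-3\right) \left(- \frac{1}{980}\right)\right)} = -369 + \frac{1}{5 \left(606 + \frac{9}{980}\right)} = -369 + \frac{1}{5 \cdot \frac{593889}{980}} = -369 + \frac{1}{5} \cdot \frac{980}{593889} = -369 + \frac{196}{593889} = - \frac{219144845}{593889}$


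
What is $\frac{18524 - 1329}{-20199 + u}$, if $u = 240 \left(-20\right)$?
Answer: $- \frac{17195}{24999} \approx -0.68783$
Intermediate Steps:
$u = -4800$
$\frac{18524 - 1329}{-20199 + u} = \frac{18524 - 1329}{-20199 - 4800} = \frac{17195}{-24999} = 17195 \left(- \frac{1}{24999}\right) = - \frac{17195}{24999}$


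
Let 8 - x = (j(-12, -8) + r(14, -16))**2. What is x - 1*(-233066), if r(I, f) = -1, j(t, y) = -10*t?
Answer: 218913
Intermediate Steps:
x = -14153 (x = 8 - (-10*(-12) - 1)**2 = 8 - (120 - 1)**2 = 8 - 1*119**2 = 8 - 1*14161 = 8 - 14161 = -14153)
x - 1*(-233066) = -14153 - 1*(-233066) = -14153 + 233066 = 218913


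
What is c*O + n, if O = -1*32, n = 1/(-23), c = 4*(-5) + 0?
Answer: 14719/23 ≈ 639.96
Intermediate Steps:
c = -20 (c = -20 + 0 = -20)
n = -1/23 ≈ -0.043478
O = -32
c*O + n = -20*(-32) - 1/23 = 640 - 1/23 = 14719/23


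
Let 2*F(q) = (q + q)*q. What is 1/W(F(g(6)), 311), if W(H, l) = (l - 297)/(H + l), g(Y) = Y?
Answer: 347/14 ≈ 24.786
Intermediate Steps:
F(q) = q**2 (F(q) = ((q + q)*q)/2 = ((2*q)*q)/2 = (2*q**2)/2 = q**2)
W(H, l) = (-297 + l)/(H + l)
1/W(F(g(6)), 311) = 1/((-297 + 311)/(6**2 + 311)) = 1/(14/(36 + 311)) = 1/(14/347) = 347/14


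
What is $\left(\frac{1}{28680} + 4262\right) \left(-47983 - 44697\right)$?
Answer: $- \frac{283216551037}{717} \approx -3.95 \cdot 10^{8}$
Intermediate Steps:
$\left(\frac{1}{28680} + 4262\right) \left(-47983 - 44697\right) = \left(\frac{1}{28680} + 4262\right) \left(-92680\right) = \frac{122234161}{28680} \left(-92680\right) = - \frac{283216551037}{717}$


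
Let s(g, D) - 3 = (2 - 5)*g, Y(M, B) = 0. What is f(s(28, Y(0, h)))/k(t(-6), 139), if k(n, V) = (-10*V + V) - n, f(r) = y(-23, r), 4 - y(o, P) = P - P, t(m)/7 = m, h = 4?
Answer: -4/1209 ≈ -0.0033085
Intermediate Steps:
t(m) = 7*m
s(g, D) = 3 - 3*g (s(g, D) = 3 + (2 - 5)*g = 3 - 3*g)
y(o, P) = 4 (y(o, P) = 4 - (P - P) = 4 - 1*0 = 4 + 0 = 4)
f(r) = 4
k(n, V) = -n - 9*V (k(n, V) = -9*V - n = -n - 9*V)
f(s(28, Y(0, h)))/k(t(-6), 139) = 4/(-7*(-6) - 9*139) = 4/(-1*(-42) - 1251) = 4/(42 - 1251) = 4/(-1209) = 4*(-1/1209) = -4/1209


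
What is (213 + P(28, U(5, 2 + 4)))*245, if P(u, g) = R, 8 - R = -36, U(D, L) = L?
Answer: 62965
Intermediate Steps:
R = 44 (R = 8 - 1*(-36) = 8 + 36 = 44)
P(u, g) = 44
(213 + P(28, U(5, 2 + 4)))*245 = (213 + 44)*245 = 257*245 = 62965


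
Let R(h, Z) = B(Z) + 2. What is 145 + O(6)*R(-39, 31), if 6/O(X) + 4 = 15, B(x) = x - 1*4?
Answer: 1769/11 ≈ 160.82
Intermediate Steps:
B(x) = -4 + x (B(x) = x - 4 = -4 + x)
O(X) = 6/11 (O(X) = 6/(-4 + 15) = 6/11)
R(h, Z) = -2 + Z (R(h, Z) = (-4 + Z) + 2 = -2 + Z)
145 + O(6)*R(-39, 31) = 145 + 6*(-2 + 31)/11 = 145 + (6/11)*29 = 145 + 174/11 = 1769/11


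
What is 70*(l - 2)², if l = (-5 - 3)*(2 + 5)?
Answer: 235480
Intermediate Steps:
l = -56 (l = -8*7 = -56)
70*(l - 2)² = 70*(-56 - 2)² = 70*(-58)² = 70*3364 = 235480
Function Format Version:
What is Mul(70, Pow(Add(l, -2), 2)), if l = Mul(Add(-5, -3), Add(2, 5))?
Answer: 235480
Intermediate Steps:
l = -56 (l = Mul(-8, 7) = -56)
Mul(70, Pow(Add(l, -2), 2)) = Mul(70, Pow(Add(-56, -2), 2)) = Mul(70, Pow(-58, 2)) = Mul(70, 3364) = 235480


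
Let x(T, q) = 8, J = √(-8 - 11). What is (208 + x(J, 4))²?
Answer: 46656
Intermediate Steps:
J = I*√19 (J = √(-19) = I*√19 ≈ 4.3589*I)
(208 + x(J, 4))² = (208 + 8)² = 216² = 46656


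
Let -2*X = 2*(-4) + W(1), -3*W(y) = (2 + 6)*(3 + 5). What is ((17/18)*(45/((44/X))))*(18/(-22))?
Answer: -255/22 ≈ -11.591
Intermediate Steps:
W(y) = -64/3 (W(y) = -(2 + 6)*(3 + 5)/3 = -8*8/3 = -⅓*64 = -64/3)
X = 44/3 (X = -(2*(-4) - 64/3)/2 = -(-8 - 64/3)/2 = -½*(-88/3) = 44/3 ≈ 14.667)
((17/18)*(45/((44/X))))*(18/(-22)) = ((17/18)*(45/((44/(44/3)))))*(18/(-22)) = ((17*(1/18))*(45/((44*(3/44)))))*(18*(-1/22)) = (17*(45/3)/18)*(-9/11) = (17*(45*(⅓))/18)*(-9/11) = ((17/18)*15)*(-9/11) = (85/6)*(-9/11) = -255/22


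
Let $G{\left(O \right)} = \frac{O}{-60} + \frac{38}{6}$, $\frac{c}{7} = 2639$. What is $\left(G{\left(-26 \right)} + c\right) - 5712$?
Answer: $\frac{383033}{30} \approx 12768.0$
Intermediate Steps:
$c = 18473$ ($c = 7 \cdot 2639 = 18473$)
$G{\left(O \right)} = \frac{19}{3} - \frac{O}{60}$ ($G{\left(O \right)} = O \left(- \frac{1}{60}\right) + 38 \cdot \frac{1}{6} = - \frac{O}{60} + \frac{19}{3} = \frac{19}{3} - \frac{O}{60}$)
$\left(G{\left(-26 \right)} + c\right) - 5712 = \left(\left(\frac{19}{3} - - \frac{13}{30}\right) + 18473\right) - 5712 = \left(\left(\frac{19}{3} + \frac{13}{30}\right) + 18473\right) - 5712 = \left(\frac{203}{30} + 18473\right) - 5712 = \frac{554393}{30} - 5712 = \frac{383033}{30}$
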